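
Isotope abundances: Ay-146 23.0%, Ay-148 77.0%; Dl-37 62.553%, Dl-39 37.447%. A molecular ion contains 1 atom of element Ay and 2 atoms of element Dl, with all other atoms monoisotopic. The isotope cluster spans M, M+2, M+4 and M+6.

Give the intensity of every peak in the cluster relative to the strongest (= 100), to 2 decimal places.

22.00 : 100.00 : 96.07 : 26.40

Element Ay pattern (n=1): 0.2300 : 0.7700
Element Dl pattern (n=2): 0.39128778 : 0.46848444 : 0.14022778
Convolve the two distributions (both contribute in 2-u steps):
  M: 0.2300×0.39128778 = 0.089996
  M+2: 0.2300×0.46848444 + 0.7700×0.39128778 = 0.409043
  M+4: 0.2300×0.14022778 + 0.7700×0.46848444 = 0.392985
  M+6: 0.7700×0.14022778 = 0.107975
Scale to base peak (0.409043) = 100: 22.00 : 100.00 : 96.07 : 26.40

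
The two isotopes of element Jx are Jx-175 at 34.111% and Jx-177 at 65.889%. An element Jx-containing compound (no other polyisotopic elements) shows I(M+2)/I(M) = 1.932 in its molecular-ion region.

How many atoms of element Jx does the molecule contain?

The M+2/M ratio from n Jx atoms is n · q/p = n · 0.65889/0.34111.
n = 1.932 × 0.34111/0.65889 = 1.00 ≈ 1

1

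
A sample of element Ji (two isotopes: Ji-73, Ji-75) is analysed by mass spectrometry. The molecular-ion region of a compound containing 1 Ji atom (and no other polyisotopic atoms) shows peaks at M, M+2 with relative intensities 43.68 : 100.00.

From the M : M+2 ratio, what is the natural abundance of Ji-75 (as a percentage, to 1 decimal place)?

Write p for the Ji-73 fraction. I(M+2)/I(M) = [C(1,1)·p^0·(1−p)] / p^1 = 1·(1−p)/p = 100.00/43.68 = 2.2894
(1−p)/p = 2.2894/1 = 2.2894  ⇒  p = 1/(1 + 2.2894) = 0.3040
Ji-73: 30.4%, Ji-75: 69.6%.

69.6%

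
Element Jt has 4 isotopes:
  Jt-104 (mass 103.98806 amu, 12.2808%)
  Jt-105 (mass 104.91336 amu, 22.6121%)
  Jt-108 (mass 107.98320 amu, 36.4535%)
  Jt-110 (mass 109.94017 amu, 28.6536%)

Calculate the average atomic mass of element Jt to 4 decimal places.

107.3592 amu

Ar = Σ fᵢ·mᵢ = 0.122808 × 103.98806 + 0.226121 × 104.91336 + 0.364535 × 107.98320 + 0.286536 × 109.94017
= 12.770566 + 23.723114 + 39.363656 + 31.501817 = 107.359153 amu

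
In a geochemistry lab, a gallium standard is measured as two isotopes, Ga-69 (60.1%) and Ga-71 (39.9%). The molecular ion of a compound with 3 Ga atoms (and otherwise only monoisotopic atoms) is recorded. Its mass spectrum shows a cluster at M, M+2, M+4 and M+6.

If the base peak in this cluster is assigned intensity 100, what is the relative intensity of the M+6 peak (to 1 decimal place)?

(0.601 + 0.399)^3 gives M 0.2171, M+2 0.4324, M+4 0.2870, M+6 0.0635; the largest is M+2.
P(M+2) = C(3,1) × 0.601^2 × 0.399^1 = 3 × 0.361201 × 0.3990 = 0.432358 (base)
P(M+6) = C(3,3) × 0.601^0 × 0.399^3 = 1 × 1.0000 × 0.0635212 = 0.063521
Relative intensity = 0.063521 / 0.432358 × 100 = 14.7

14.7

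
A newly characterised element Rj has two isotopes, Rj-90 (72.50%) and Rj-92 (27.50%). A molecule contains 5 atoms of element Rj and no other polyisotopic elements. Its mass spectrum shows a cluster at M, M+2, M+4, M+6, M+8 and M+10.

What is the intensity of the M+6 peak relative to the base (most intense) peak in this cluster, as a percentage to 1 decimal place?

28.8%

(0.7250 + 0.2750)^5 gives M 0.2003, M+2 0.3799, M+4 0.2882, M+6 0.1093, M+8 0.0207, M+10 0.0016; the largest is M+2.
P(M+2) = C(5,1) × 0.7250^4 × 0.2750^1 = 5 × 0.27628164 × 0.2750 = 0.379887 (base)
P(M+6) = C(5,3) × 0.7250^2 × 0.2750^3 = 10 × 0.525625 × 0.02079688 = 0.109314
Relative intensity = 0.109314 / 0.379887 × 100 = 28.8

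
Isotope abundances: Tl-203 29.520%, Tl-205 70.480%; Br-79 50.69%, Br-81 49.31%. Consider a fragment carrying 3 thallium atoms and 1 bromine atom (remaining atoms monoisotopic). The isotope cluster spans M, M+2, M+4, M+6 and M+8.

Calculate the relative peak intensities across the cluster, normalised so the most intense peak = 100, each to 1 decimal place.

3.3 : 26.9 : 79.6 : 100.0 : 43.8

Thallium pattern (n=3): 0.02572463 : 0.18425524 : 0.43991564 : 0.35010449
Bromine pattern (n=1): 0.5069 : 0.4931
Convolve the two distributions (both contribute in 2-u steps):
  M: 0.02572463×0.5069 = 0.013040
  M+2: 0.02572463×0.4931 + 0.18425524×0.5069 = 0.106084
  M+4: 0.18425524×0.4931 + 0.43991564×0.5069 = 0.313849
  M+6: 0.43991564×0.4931 + 0.35010449×0.5069 = 0.394390
  M+8: 0.35010449×0.4931 = 0.172637
Scale to base peak (0.394390) = 100: 3.3 : 26.9 : 79.6 : 100.0 : 43.8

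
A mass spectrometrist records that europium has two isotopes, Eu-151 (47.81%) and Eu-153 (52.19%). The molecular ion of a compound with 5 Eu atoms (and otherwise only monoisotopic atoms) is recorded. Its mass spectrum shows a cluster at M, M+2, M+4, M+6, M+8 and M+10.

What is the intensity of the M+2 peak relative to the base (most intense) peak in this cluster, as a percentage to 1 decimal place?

42.0%

Term probabilities: M 0.0250, M+2 0.1363, M+4 0.2977, M+6 0.3249, M+8 0.1774, M+10 0.0387. Base peak = M+6.
P(M+6) = C(5,3) × 0.4781^2 × 0.5219^3 = 10 × 0.22857961 × 0.14215492 = 0.324937 (base)
P(M+2) = C(5,1) × 0.4781^4 × 0.5219^1 = 5 × 0.05224864 × 0.5219 = 0.136343
Relative intensity = 0.136343 / 0.324937 × 100 = 42.0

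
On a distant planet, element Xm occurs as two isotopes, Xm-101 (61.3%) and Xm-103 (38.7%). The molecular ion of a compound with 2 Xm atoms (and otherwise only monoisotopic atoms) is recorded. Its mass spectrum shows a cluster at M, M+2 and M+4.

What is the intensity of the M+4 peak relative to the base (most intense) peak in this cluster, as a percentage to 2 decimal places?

31.57%

Binomial terms of (0.613 + 0.387)^2: M 0.3758, M+2 0.4745, M+4 0.1498 → M+2 is the base peak.
P(M+2) = C(2,1) × 0.613^1 × 0.387^1 = 2 × 0.6130 × 0.3870 = 0.474462 (base)
P(M+4) = C(2,2) × 0.613^0 × 0.387^2 = 1 × 1.0000 × 0.149769 = 0.149769
Relative intensity = 0.149769 / 0.474462 × 100 = 31.57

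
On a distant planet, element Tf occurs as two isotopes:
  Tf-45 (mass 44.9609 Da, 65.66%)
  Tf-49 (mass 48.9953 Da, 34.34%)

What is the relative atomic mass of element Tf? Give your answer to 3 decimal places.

46.346 Da

Weight each isotope mass by its fractional abundance: 0.6566 × 44.9609 + 0.3434 × 48.9953
= 29.52133 + 16.82499 = 46.34632 Da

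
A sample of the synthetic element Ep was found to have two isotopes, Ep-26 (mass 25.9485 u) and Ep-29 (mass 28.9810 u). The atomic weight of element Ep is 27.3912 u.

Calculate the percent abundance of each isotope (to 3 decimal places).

Ep-26: 52.425%, Ep-29: 47.575%

With x = fraction of Ep-26 (so Ep-29 is 1 − x):
25.9485·x + 28.9810·(1 − x) = 27.3912
(25.9485 − 28.9810)·x = 27.3912 − 28.9810
x = -1.5898 / -3.0325 = 0.52425 → 52.425% Ep-26, 47.575% Ep-29.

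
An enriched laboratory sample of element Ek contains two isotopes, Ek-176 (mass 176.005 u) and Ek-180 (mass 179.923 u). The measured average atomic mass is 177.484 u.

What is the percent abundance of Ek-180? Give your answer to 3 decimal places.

Writing the weighted mean with unknown fraction x of Ek-176:
176.005·x + 179.923·(1 − x) = 177.484
(176.005 − 179.923)·x = 177.484 − 179.923
x = -2.439 / -3.918 = 0.62251 → 62.251% Ek-176, 37.749% Ek-180.

37.749%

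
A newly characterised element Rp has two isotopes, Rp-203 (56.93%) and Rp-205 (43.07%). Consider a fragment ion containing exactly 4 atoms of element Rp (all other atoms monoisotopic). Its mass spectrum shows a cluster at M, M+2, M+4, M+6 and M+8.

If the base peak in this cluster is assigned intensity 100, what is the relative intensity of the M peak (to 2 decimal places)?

(0.5693 + 0.4307)^4 gives M 0.1050, M+2 0.3179, M+4 0.3607, M+6 0.1819, M+8 0.0344; the largest is M+4.
P(M+4) = C(4,2) × 0.5693^2 × 0.4307^2 = 6 × 0.32410249 × 0.18550249 = 0.360731 (base)
P(M) = C(4,0) × 0.5693^4 × 0.4307^0 = 1 × 0.10504242 × 1.0000 = 0.105042
Relative intensity = 0.105042 / 0.360731 × 100 = 29.12

29.12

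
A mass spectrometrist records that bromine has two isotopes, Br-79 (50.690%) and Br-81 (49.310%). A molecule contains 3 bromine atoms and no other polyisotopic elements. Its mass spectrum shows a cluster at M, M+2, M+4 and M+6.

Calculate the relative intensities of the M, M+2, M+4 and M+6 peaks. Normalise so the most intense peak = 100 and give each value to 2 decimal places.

The 3 Br atoms are independent, so intensities follow the terms of (0.50690 + 0.49310)^3.
P(M) = 0.50690^3 = 0.130247
P(M+2) = 3 × 0.50690^2 × 0.49310^1 = 0.380103
P(M+4) = 3 × 0.50690^1 × 0.49310^2 = 0.369755
P(M+6) = 0.49310^3 = 0.119896
The M+2 peak is largest (0.380103); scaling to 100 gives 34.27 : 100.00 : 97.28 : 31.54.

34.27 : 100.00 : 97.28 : 31.54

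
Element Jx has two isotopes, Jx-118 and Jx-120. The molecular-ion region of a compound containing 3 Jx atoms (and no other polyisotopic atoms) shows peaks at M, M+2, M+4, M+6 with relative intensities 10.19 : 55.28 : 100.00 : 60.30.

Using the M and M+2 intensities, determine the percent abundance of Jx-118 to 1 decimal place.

35.6%

Let p = fractional abundance of Jx-118. I(M+2)/I(M) = [C(3,1)·p^2·(1−p)] / p^3 = 3·(1−p)/p = 55.28/10.19 = 5.4249
(1−p)/p = 5.4249/3 = 1.8083  ⇒  p = 1/(1 + 1.8083) = 0.3561
Jx-118: 35.6%, Jx-120: 64.4%.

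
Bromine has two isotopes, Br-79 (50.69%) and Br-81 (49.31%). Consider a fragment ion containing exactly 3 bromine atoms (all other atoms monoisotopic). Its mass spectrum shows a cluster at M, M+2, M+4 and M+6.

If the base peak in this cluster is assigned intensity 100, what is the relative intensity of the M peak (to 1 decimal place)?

34.3

Term probabilities: M 0.1302, M+2 0.3801, M+4 0.3698, M+6 0.1199. Base peak = M+2.
P(M+2) = C(3,1) × 0.5069^2 × 0.4931^1 = 3 × 0.25694761 × 0.4931 = 0.380103 (base)
P(M) = C(3,0) × 0.5069^3 × 0.4931^0 = 1 × 0.13024674 × 1.0000 = 0.130247
Relative intensity = 0.130247 / 0.380103 × 100 = 34.3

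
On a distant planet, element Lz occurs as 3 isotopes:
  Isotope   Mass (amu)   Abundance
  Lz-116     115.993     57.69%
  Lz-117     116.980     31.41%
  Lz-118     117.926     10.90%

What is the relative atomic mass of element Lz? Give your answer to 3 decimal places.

116.514 amu

Ar = Σ fᵢ·mᵢ = 0.5769 × 115.993 + 0.3141 × 116.980 + 0.1090 × 117.926
= 66.9164 + 36.7434 + 12.8539 = 116.5137 amu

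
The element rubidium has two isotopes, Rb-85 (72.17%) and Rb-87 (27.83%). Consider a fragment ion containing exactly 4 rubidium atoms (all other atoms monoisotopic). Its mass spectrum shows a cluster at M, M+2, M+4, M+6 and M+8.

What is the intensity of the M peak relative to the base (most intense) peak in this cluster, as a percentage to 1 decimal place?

64.8%

(0.7217 + 0.2783)^4 gives M 0.2713, M+2 0.4184, M+4 0.2420, M+6 0.0622, M+8 0.0060; the largest is M+2.
P(M+2) = C(4,1) × 0.7217^3 × 0.2783^1 = 4 × 0.37589809 × 0.2783 = 0.418450 (base)
P(M) = C(4,0) × 0.7217^4 × 0.2783^0 = 1 × 0.27128565 × 1.0000 = 0.271286
Relative intensity = 0.271286 / 0.418450 × 100 = 64.8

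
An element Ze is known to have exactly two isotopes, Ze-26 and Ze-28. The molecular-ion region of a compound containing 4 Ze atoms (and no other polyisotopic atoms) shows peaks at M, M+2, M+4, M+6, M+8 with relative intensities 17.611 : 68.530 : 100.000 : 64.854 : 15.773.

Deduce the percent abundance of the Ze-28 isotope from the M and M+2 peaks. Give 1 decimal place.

Let p = fractional abundance of Ze-26. I(M+2)/I(M) = [C(4,1)·p^3·(1−p)] / p^4 = 4·(1−p)/p = 68.530/17.611 = 3.8913
(1−p)/p = 3.8913/4 = 0.9728  ⇒  p = 1/(1 + 0.9728) = 0.5069
Ze-26: 50.7%, Ze-28: 49.3%.

49.3%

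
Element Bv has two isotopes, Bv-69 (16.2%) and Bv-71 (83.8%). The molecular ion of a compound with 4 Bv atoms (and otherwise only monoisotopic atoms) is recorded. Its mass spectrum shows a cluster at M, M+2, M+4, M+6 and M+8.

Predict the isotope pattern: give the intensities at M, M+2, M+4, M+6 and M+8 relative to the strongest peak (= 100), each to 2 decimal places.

0.14 : 2.89 : 22.42 : 77.33 : 100.00

The 4 Bv atoms are independent, so intensities follow the terms of (0.162 + 0.838)^4.
P(M) = 0.162^4 = 0.000689
P(M+2) = 4 × 0.162^3 × 0.838^1 = 0.014251
P(M+4) = 6 × 0.162^2 × 0.838^2 = 0.110578
P(M+6) = 4 × 0.162^1 × 0.838^3 = 0.381335
P(M+8) = 0.838^4 = 0.493147
The M+8 peak is largest (0.493147); scaling to 100 gives 0.14 : 2.89 : 22.42 : 77.33 : 100.00.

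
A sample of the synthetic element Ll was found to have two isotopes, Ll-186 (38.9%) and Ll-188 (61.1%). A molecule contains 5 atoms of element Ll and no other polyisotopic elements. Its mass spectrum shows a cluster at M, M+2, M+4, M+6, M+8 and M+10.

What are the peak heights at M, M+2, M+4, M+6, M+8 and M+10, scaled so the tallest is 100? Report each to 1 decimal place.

2.6 : 20.3 : 63.7 : 100.0 : 78.5 : 24.7

Expanding (0.389 + 0.611)^5:
P(M) = 0.389^5 = 0.008907
P(M+2) = 5 × 0.389^4 × 0.611^1 = 0.069954
P(M+4) = 10 × 0.389^3 × 0.611^2 = 0.219751
P(M+6) = 10 × 0.389^2 × 0.611^3 = 0.345162
P(M+8) = 5 × 0.389^1 × 0.611^4 = 0.271072
P(M+10) = 0.611^5 = 0.085154
The M+6 peak is largest (0.345162); scaling to 100 gives 2.6 : 20.3 : 63.7 : 100.0 : 78.5 : 24.7.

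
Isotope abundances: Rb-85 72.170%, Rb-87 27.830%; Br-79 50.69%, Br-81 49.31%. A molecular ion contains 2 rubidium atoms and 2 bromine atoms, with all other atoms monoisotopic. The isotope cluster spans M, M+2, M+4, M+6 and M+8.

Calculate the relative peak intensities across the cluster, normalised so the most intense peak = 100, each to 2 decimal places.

36.81 : 100.00 : 95.53 : 37.51 : 5.18

Rubidium pattern (n=2): 0.52085089 : 0.40169822 : 0.07745089
Bromine pattern (n=2): 0.25694761 : 0.49990478 : 0.24314761
Convolve the two distributions (both contribute in 2-u steps):
  M: 0.52085089×0.25694761 = 0.133831
  M+2: 0.52085089×0.49990478 + 0.40169822×0.25694761 = 0.363591
  M+4: 0.52085089×0.24314761 + 0.40169822×0.49990478 + 0.07745089×0.25694761 = 0.347355
  M+6: 0.40169822×0.24314761 + 0.07745089×0.49990478 = 0.136390
  M+8: 0.07745089×0.24314761 = 0.018832
Scale to base peak (0.363591) = 100: 36.81 : 100.00 : 95.53 : 37.51 : 5.18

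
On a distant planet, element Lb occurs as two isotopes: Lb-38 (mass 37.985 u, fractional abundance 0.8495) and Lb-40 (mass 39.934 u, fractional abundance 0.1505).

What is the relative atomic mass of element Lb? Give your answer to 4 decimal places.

38.2783 u

Ar = Σ fᵢ·mᵢ = 0.8495 × 37.985 + 0.1505 × 39.934
= 32.26826 + 6.01007 = 38.27833 u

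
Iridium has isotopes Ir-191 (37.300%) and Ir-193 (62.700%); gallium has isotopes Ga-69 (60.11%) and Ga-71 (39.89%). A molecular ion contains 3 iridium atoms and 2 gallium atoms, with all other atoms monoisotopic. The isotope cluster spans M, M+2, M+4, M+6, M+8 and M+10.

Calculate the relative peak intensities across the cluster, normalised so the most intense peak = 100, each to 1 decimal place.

5.5 : 35.0 : 85.7 : 100.0 : 55.1 : 11.5

Iridium pattern (n=3): 0.05189512 : 0.26170165 : 0.43991135 : 0.24649188
Gallium pattern (n=2): 0.36132121 : 0.47955758 : 0.15912121
Convolve the two distributions (both contribute in 2-u steps):
  M: 0.05189512×0.36132121 = 0.018751
  M+2: 0.05189512×0.47955758 + 0.26170165×0.36132121 = 0.119445
  M+4: 0.05189512×0.15912121 + 0.26170165×0.47955758 + 0.43991135×0.36132121 = 0.292708
  M+6: 0.26170165×0.15912121 + 0.43991135×0.47955758 + 0.24649188×0.36132121 = 0.341668
  M+8: 0.43991135×0.15912121 + 0.24649188×0.47955758 = 0.188206
  M+10: 0.24649188×0.15912121 = 0.039222
Scale to base peak (0.341668) = 100: 5.5 : 35.0 : 85.7 : 100.0 : 55.1 : 11.5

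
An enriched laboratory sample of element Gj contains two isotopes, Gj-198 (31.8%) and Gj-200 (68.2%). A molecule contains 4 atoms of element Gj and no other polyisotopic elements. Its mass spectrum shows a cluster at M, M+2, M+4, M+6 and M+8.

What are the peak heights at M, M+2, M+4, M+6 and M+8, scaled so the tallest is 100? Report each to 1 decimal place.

2.5 : 21.7 : 69.9 : 100.0 : 53.6

Expanding (0.318 + 0.682)^4:
P(M) = 0.318^4 = 0.010226
P(M+2) = 4 × 0.318^3 × 0.682^1 = 0.087725
P(M+4) = 6 × 0.318^2 × 0.682^2 = 0.282211
P(M+6) = 4 × 0.318^1 × 0.682^3 = 0.403497
P(M+8) = 0.682^4 = 0.216340
The M+6 peak is largest (0.403497); scaling to 100 gives 2.5 : 21.7 : 69.9 : 100.0 : 53.6.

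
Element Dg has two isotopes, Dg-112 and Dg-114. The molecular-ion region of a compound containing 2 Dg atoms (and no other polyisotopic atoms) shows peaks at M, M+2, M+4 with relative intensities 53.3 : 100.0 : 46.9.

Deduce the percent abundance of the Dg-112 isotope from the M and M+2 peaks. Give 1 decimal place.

Let p = fractional abundance of Dg-112. I(M+2)/I(M) = [C(2,1)·p^1·(1−p)] / p^2 = 2·(1−p)/p = 100.0/53.3 = 1.8762
(1−p)/p = 1.8762/2 = 0.9381  ⇒  p = 1/(1 + 0.9381) = 0.5160
Dg-112: 51.6%, Dg-114: 48.4%.

51.6%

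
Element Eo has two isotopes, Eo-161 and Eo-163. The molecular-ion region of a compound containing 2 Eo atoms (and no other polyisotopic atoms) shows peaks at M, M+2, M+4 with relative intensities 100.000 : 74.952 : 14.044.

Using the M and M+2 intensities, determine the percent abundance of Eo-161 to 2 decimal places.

Let p = fractional abundance of Eo-161. I(M+2)/I(M) = [C(2,1)·p^1·(1−p)] / p^2 = 2·(1−p)/p = 74.952/100.000 = 0.7495
(1−p)/p = 0.7495/2 = 0.3748  ⇒  p = 1/(1 + 0.3748) = 0.7274
Eo-161: 72.74%, Eo-163: 27.26%.

72.74%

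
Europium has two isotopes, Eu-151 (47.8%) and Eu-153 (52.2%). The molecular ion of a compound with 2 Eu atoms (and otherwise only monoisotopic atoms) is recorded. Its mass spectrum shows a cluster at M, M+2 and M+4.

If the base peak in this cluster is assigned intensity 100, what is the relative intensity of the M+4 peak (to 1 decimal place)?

(0.478 + 0.522)^2 gives M 0.2285, M+2 0.4990, M+4 0.2725; the largest is M+2.
P(M+2) = C(2,1) × 0.478^1 × 0.522^1 = 2 × 0.4780 × 0.5220 = 0.499032 (base)
P(M+4) = C(2,2) × 0.478^0 × 0.522^2 = 1 × 1.0000 × 0.272484 = 0.272484
Relative intensity = 0.272484 / 0.499032 × 100 = 54.6

54.6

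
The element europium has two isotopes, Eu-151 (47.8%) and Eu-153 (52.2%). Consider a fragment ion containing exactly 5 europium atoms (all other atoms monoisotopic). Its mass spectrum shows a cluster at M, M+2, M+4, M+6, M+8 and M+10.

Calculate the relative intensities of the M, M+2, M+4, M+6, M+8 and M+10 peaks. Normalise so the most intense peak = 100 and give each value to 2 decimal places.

7.68 : 41.93 : 91.57 : 100.00 : 54.60 : 11.93

Expanding (0.478 + 0.522)^5:
P(M) = 0.478^5 = 0.024954
P(M+2) = 5 × 0.478^4 × 0.522^1 = 0.136255
P(M+4) = 10 × 0.478^3 × 0.522^2 = 0.297594
P(M+6) = 10 × 0.478^2 × 0.522^3 = 0.324988
P(M+8) = 5 × 0.478^1 × 0.522^4 = 0.177452
P(M+10) = 0.522^5 = 0.038757
The M+6 peak is largest (0.324988); scaling to 100 gives 7.68 : 41.93 : 91.57 : 100.00 : 54.60 : 11.93.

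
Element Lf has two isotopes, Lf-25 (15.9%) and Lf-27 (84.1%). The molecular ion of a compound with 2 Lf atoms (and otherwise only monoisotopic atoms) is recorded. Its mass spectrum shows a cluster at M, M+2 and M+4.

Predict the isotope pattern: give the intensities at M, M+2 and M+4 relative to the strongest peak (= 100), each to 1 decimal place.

Each Lf atom is independently Lf-25 (p = 0.159) or Lf-27 (q = 0.841); the cluster is the binomial expansion (p + q)^2.
P(M) = 0.159^2 = 0.025281
P(M+2) = 2 × 0.159^1 × 0.841^1 = 0.267438
P(M+4) = 0.841^2 = 0.707281
The M+4 peak is largest (0.707281); scaling to 100 gives 3.6 : 37.8 : 100.0.

3.6 : 37.8 : 100.0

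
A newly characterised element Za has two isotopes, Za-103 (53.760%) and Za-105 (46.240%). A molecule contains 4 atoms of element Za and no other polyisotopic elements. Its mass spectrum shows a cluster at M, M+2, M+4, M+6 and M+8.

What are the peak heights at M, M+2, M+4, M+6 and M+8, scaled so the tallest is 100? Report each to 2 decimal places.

Each Za atom is independently Za-103 (p = 0.53760) or Za-105 (q = 0.46240); the cluster is the binomial expansion (p + q)^4.
P(M) = 0.53760^4 = 0.083529
P(M+2) = 4 × 0.53760^3 × 0.46240^1 = 0.287379
P(M+4) = 6 × 0.53760^2 × 0.46240^2 = 0.370771
P(M+6) = 4 × 0.53760^1 × 0.46240^3 = 0.212605
P(M+8) = 0.46240^4 = 0.045716
The M+4 peak is largest (0.370771); scaling to 100 gives 22.53 : 77.51 : 100.00 : 57.34 : 12.33.

22.53 : 77.51 : 100.00 : 57.34 : 12.33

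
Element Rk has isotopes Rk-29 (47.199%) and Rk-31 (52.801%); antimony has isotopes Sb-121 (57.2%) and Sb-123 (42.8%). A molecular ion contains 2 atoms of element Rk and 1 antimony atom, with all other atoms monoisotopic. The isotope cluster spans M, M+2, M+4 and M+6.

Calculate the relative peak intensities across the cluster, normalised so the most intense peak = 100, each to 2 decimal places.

33.49 : 100.00 : 97.99 : 31.36

Element Rk pattern (n=2): 0.22277456 : 0.49843088 : 0.27879456
Antimony pattern (n=1): 0.5720 : 0.4280
Convolve the two distributions (both contribute in 2-u steps):
  M: 0.22277456×0.5720 = 0.127427
  M+2: 0.22277456×0.4280 + 0.49843088×0.5720 = 0.380450
  M+4: 0.49843088×0.4280 + 0.27879456×0.5720 = 0.372799
  M+6: 0.27879456×0.4280 = 0.119324
Scale to base peak (0.380450) = 100: 33.49 : 100.00 : 97.99 : 31.36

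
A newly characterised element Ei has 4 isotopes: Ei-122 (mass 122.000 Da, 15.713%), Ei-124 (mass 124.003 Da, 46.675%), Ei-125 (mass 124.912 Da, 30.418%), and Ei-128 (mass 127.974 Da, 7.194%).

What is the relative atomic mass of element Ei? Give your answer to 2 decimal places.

Ar = Σ fᵢ·mᵢ = 0.15713 × 122.000 + 0.46675 × 124.003 + 0.30418 × 124.912 + 0.07194 × 127.974
= 19.1699 + 57.8784 + 37.9957 + 9.2064 = 124.2504 Da

124.25 Da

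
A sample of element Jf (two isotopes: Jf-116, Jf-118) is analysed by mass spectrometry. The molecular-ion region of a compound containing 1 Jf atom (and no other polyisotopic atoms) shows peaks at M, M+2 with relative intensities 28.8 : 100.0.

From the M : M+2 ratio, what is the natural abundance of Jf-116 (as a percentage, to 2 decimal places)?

22.36%

Write p for the Jf-116 fraction. I(M+2)/I(M) = [C(1,1)·p^0·(1−p)] / p^1 = 1·(1−p)/p = 100.0/28.8 = 3.4722
(1−p)/p = 3.4722/1 = 3.4722  ⇒  p = 1/(1 + 3.4722) = 0.2236
Jf-116: 22.36%, Jf-118: 77.64%.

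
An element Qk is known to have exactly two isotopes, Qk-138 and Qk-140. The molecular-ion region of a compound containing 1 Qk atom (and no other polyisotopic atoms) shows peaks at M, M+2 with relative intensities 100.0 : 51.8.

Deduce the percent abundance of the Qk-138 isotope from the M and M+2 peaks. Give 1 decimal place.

If p is the fraction of Qk that is Qk-138, then I(M+2)/I(M) = [C(1,1)·p^0·(1−p)] / p^1 = 1·(1−p)/p = 51.8/100.0 = 0.5180
(1−p)/p = 0.5180/1 = 0.5180  ⇒  p = 1/(1 + 0.5180) = 0.6588
Qk-138: 65.9%, Qk-140: 34.1%.

65.9%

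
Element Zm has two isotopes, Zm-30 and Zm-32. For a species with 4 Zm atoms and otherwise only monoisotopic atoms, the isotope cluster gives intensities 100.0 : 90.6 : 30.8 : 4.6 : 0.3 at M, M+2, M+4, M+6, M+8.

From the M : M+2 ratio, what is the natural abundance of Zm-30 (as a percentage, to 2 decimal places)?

If p is the fraction of Zm that is Zm-30, then I(M+2)/I(M) = [C(4,1)·p^3·(1−p)] / p^4 = 4·(1−p)/p = 90.6/100.0 = 0.9060
(1−p)/p = 0.9060/4 = 0.2265  ⇒  p = 1/(1 + 0.2265) = 0.8153
Zm-30: 81.53%, Zm-32: 18.47%.

81.53%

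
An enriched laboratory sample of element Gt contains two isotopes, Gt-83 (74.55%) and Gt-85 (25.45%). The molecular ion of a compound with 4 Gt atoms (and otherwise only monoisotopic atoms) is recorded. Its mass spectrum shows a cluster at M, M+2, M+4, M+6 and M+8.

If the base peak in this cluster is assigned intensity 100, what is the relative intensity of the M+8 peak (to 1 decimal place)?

1.0

(0.7455 + 0.2545)^4 gives M 0.3089, M+2 0.4218, M+4 0.2160, M+6 0.0492, M+8 0.0042; the largest is M+2.
P(M+2) = C(4,1) × 0.7455^3 × 0.2545^1 = 4 × 0.41432672 × 0.2545 = 0.421785 (base)
P(M+8) = C(4,4) × 0.7455^0 × 0.2545^4 = 1 × 1.0000 × 0.00419519 = 0.004195
Relative intensity = 0.004195 / 0.421785 × 100 = 1.0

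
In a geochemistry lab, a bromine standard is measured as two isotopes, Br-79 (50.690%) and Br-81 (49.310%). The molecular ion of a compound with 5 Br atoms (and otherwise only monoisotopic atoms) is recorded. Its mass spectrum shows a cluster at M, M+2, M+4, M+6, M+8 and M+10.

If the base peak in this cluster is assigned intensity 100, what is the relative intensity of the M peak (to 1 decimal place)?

10.6

(0.50690 + 0.49310)^5 gives M 0.0335, M+2 0.1628, M+4 0.3167, M+6 0.3081, M+8 0.1498, M+10 0.0292; the largest is M+4.
P(M+4) = C(5,2) × 0.50690^3 × 0.49310^2 = 10 × 0.13024674 × 0.24314761 = 0.316692 (base)
P(M) = C(5,0) × 0.50690^5 × 0.49310^0 = 1 × 0.03346659 × 1.0000 = 0.033467
Relative intensity = 0.033467 / 0.316692 × 100 = 10.6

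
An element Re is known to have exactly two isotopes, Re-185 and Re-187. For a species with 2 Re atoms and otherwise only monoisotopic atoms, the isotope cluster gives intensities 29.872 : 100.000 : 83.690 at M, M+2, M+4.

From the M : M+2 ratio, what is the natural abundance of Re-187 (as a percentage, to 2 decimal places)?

62.60%

If p is the fraction of Re that is Re-185, then I(M+2)/I(M) = [C(2,1)·p^1·(1−p)] / p^2 = 2·(1−p)/p = 100.000/29.872 = 3.3476
(1−p)/p = 3.3476/2 = 1.6738  ⇒  p = 1/(1 + 1.6738) = 0.3740
Re-185: 37.40%, Re-187: 62.60%.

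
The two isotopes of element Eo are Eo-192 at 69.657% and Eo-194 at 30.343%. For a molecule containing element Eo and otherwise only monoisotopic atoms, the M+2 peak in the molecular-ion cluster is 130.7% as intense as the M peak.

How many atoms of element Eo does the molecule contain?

3

The M+2/M ratio from n Eo atoms is n · q/p = n · 0.30343/0.69657.
n = 1.307 × 0.69657/0.30343 = 3.00 ≈ 3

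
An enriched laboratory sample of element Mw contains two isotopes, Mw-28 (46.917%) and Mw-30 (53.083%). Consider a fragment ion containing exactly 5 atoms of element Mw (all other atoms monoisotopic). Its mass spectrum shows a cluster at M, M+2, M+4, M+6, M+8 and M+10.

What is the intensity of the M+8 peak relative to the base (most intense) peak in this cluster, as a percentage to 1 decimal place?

56.6%

(0.46917 + 0.53083)^5 gives M 0.0227, M+2 0.1286, M+4 0.2910, M+6 0.3293, M+8 0.1863, M+10 0.0421; the largest is M+6.
P(M+6) = C(5,3) × 0.46917^2 × 0.53083^3 = 10 × 0.22012049 × 0.14957754 = 0.329251 (base)
P(M+8) = C(5,4) × 0.46917^1 × 0.53083^4 = 5 × 0.46917 × 0.07940024 = 0.186261
Relative intensity = 0.186261 / 0.329251 × 100 = 56.6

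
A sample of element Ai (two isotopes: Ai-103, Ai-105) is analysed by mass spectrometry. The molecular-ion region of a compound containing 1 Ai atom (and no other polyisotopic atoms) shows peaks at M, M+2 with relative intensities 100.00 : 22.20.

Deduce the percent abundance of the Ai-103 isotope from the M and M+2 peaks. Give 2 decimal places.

If p is the fraction of Ai that is Ai-103, then I(M+2)/I(M) = [C(1,1)·p^0·(1−p)] / p^1 = 1·(1−p)/p = 22.20/100.00 = 0.2220
(1−p)/p = 0.2220/1 = 0.2220  ⇒  p = 1/(1 + 0.2220) = 0.8183
Ai-103: 81.83%, Ai-105: 18.17%.

81.83%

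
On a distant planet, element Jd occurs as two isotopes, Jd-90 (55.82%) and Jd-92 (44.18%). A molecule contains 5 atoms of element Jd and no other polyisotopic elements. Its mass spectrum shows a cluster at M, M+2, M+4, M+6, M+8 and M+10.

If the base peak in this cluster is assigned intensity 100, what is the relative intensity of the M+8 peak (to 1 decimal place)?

Term probabilities: M 0.0542, M+2 0.2145, M+4 0.3395, M+6 0.2687, M+8 0.1063, M+10 0.0168. Base peak = M+4.
P(M+4) = C(5,2) × 0.5582^3 × 0.4418^2 = 10 × 0.173928 × 0.19518724 = 0.339485 (base)
P(M+8) = C(5,4) × 0.5582^1 × 0.4418^4 = 5 × 0.5582 × 0.03809806 = 0.106332
Relative intensity = 0.106332 / 0.339485 × 100 = 31.3

31.3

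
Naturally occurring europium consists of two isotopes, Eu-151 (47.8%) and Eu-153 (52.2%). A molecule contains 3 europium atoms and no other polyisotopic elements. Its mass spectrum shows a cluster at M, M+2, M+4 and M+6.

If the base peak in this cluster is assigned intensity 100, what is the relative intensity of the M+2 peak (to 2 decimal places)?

91.57

Term probabilities: M 0.1092, M+2 0.3578, M+4 0.3907, M+6 0.1422. Base peak = M+4.
P(M+4) = C(3,2) × 0.478^1 × 0.522^2 = 3 × 0.4780 × 0.272484 = 0.390742 (base)
P(M+2) = C(3,1) × 0.478^2 × 0.522^1 = 3 × 0.228484 × 0.5220 = 0.357806
Relative intensity = 0.357806 / 0.390742 × 100 = 91.57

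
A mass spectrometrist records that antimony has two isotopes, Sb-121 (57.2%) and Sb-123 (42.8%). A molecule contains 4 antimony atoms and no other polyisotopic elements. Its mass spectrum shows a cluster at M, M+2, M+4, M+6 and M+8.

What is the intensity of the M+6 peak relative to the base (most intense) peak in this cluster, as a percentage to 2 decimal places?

Binomial terms of (0.572 + 0.428)^4: M 0.1070, M+2 0.3204, M+4 0.3596, M+6 0.1794, M+8 0.0336 → M+4 is the base peak.
P(M+4) = C(4,2) × 0.572^2 × 0.428^2 = 6 × 0.327184 × 0.183184 = 0.359609 (base)
P(M+6) = C(4,3) × 0.572^1 × 0.428^3 = 4 × 0.5720 × 0.07840275 = 0.179385
Relative intensity = 0.179385 / 0.359609 × 100 = 49.88

49.88%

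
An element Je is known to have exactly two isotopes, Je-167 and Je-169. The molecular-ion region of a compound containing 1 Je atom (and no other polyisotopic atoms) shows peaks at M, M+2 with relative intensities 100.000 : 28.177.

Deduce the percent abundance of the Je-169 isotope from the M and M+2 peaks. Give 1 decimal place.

22.0%

If p is the fraction of Je that is Je-167, then I(M+2)/I(M) = [C(1,1)·p^0·(1−p)] / p^1 = 1·(1−p)/p = 28.177/100.000 = 0.2818
(1−p)/p = 0.2818/1 = 0.2818  ⇒  p = 1/(1 + 0.2818) = 0.7802
Je-167: 78.0%, Je-169: 22.0%.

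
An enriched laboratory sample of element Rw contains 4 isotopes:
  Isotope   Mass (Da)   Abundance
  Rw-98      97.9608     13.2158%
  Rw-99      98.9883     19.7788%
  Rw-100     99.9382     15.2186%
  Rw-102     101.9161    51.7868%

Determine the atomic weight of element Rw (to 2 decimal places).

Ar = Σ fᵢ·mᵢ = 0.132158 × 97.9608 + 0.197788 × 98.9883 + 0.152186 × 99.9382 + 0.517868 × 101.9161
= 12.94630 + 19.57870 + 15.20919 + 52.77909 = 100.51328 Da

100.51 Da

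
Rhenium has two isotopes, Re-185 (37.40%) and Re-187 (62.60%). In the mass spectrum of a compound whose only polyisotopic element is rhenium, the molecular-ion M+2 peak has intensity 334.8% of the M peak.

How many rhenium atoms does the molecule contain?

2

With n Re atoms, P(M+2)/P(M) = C(n,1)·p^(n−1)q / p^n = n·q/p = n · 0.6260/0.3740.
n = 3.348 × 0.3740/0.6260 = 2.00 ≈ 2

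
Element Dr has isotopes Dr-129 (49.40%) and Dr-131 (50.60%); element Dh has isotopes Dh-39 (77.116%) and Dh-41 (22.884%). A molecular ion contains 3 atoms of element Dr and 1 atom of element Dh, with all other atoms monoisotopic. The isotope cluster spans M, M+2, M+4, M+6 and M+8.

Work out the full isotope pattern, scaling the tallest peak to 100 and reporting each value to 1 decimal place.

24.6 : 83.0 : 100.0 : 49.5 : 7.9

Element Dr pattern (n=3): 0.12055378 : 0.37044665 : 0.37944535 : 0.12955422
Element Dh pattern (n=1): 0.77116 : 0.22884
Convolve the two distributions (both contribute in 2-u steps):
  M: 0.12055378×0.77116 = 0.092966
  M+2: 0.12055378×0.22884 + 0.37044665×0.77116 = 0.313261
  M+4: 0.37044665×0.22884 + 0.37944535×0.77116 = 0.377386
  M+6: 0.37944535×0.22884 + 0.12955422×0.77116 = 0.186739
  M+8: 0.12955422×0.22884 = 0.029647
Scale to base peak (0.377386) = 100: 24.6 : 83.0 : 100.0 : 49.5 : 7.9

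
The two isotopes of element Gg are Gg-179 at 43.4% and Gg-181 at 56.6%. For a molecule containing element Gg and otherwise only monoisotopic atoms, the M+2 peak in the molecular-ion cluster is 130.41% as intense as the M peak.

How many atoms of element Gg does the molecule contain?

The M+2/M ratio from n Gg atoms is n · q/p = n · 0.566/0.434.
n = 1.3041 × 0.434/0.566 = 1.00 ≈ 1

1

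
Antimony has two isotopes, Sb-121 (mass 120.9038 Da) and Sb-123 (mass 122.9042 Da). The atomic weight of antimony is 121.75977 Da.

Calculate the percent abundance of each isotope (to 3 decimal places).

With x = fraction of Sb-121 (so Sb-123 is 1 − x):
120.9038·x + 122.9042·(1 − x) = 121.75977
(120.9038 − 122.9042)·x = 121.75977 − 122.9042
x = -1.14443 / -2.0004 = 0.57210 → 57.210% Sb-121, 42.790% Sb-123.

Sb-121: 57.210%, Sb-123: 42.790%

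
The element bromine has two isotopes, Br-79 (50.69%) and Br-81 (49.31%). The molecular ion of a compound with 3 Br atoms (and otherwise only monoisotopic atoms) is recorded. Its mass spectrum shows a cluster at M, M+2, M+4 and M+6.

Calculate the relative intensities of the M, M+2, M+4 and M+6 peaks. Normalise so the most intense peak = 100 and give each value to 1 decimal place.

The 3 Br atoms are independent, so intensities follow the terms of (0.5069 + 0.4931)^3.
P(M) = 0.5069^3 = 0.130247
P(M+2) = 3 × 0.5069^2 × 0.4931^1 = 0.380103
P(M+4) = 3 × 0.5069^1 × 0.4931^2 = 0.369755
P(M+6) = 0.4931^3 = 0.119896
The M+2 peak is largest (0.380103); scaling to 100 gives 34.3 : 100.0 : 97.3 : 31.5.

34.3 : 100.0 : 97.3 : 31.5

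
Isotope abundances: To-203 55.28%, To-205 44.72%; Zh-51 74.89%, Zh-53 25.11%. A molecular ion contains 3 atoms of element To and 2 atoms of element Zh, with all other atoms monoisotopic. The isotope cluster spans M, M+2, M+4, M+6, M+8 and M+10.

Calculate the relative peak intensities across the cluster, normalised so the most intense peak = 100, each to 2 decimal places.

Element To pattern (n=3): 0.16892896 : 0.40997665 : 0.33165983 : 0.08943456
Element Zh pattern (n=2): 0.56085121 : 0.37609758 : 0.06305121
Convolve the two distributions (both contribute in 2-u steps):
  M: 0.16892896×0.56085121 = 0.094744
  M+2: 0.16892896×0.37609758 + 0.40997665×0.56085121 = 0.293470
  M+4: 0.16892896×0.06305121 + 0.40997665×0.37609758 + 0.33165983×0.56085121 = 0.350854
  M+6: 0.40997665×0.06305121 + 0.33165983×0.37609758 + 0.08943456×0.56085121 = 0.200745
  M+8: 0.33165983×0.06305121 + 0.08943456×0.37609758 = 0.054548
  M+10: 0.08943456×0.06305121 = 0.005639
Scale to base peak (0.350854) = 100: 27.00 : 83.64 : 100.00 : 57.22 : 15.55 : 1.61

27.00 : 83.64 : 100.00 : 57.22 : 15.55 : 1.61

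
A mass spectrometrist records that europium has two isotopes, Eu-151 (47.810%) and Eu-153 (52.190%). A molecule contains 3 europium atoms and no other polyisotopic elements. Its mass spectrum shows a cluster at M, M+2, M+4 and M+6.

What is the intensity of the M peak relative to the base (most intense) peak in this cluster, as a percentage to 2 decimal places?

27.97%

(0.47810 + 0.52190)^3 gives M 0.1093, M+2 0.3579, M+4 0.3907, M+6 0.1422; the largest is M+4.
P(M+4) = C(3,2) × 0.47810^1 × 0.52190^2 = 3 × 0.4781 × 0.27237961 = 0.390674 (base)
P(M) = C(3,0) × 0.47810^3 × 0.52190^0 = 1 × 0.10928391 × 1.0000 = 0.109284
Relative intensity = 0.109284 / 0.390674 × 100 = 27.97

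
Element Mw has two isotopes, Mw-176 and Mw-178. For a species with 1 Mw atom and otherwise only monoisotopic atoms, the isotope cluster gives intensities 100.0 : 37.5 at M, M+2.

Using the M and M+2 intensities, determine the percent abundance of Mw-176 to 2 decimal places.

Write p for the Mw-176 fraction. I(M+2)/I(M) = [C(1,1)·p^0·(1−p)] / p^1 = 1·(1−p)/p = 37.5/100.0 = 0.3750
(1−p)/p = 0.3750/1 = 0.3750  ⇒  p = 1/(1 + 0.3750) = 0.7273
Mw-176: 72.73%, Mw-178: 27.27%.

72.73%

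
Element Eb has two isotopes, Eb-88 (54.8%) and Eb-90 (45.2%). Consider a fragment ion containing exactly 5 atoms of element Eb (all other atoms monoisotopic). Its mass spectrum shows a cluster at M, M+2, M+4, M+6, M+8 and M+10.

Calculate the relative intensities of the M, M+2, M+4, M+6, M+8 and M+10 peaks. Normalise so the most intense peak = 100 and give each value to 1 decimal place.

14.7 : 60.6 : 100.0 : 82.5 : 34.0 : 5.6

Each Eb atom is independently Eb-88 (p = 0.548) or Eb-90 (q = 0.452); the cluster is the binomial expansion (p + q)^5.
P(M) = 0.548^5 = 0.049420
P(M+2) = 5 × 0.548^4 × 0.452^1 = 0.203812
P(M+4) = 10 × 0.548^3 × 0.452^2 = 0.336216
P(M+6) = 10 × 0.548^2 × 0.452^3 = 0.277317
P(M+8) = 5 × 0.548^1 × 0.452^4 = 0.114368
P(M+10) = 0.452^5 = 0.018867
The M+4 peak is largest (0.336216); scaling to 100 gives 14.7 : 60.6 : 100.0 : 82.5 : 34.0 : 5.6.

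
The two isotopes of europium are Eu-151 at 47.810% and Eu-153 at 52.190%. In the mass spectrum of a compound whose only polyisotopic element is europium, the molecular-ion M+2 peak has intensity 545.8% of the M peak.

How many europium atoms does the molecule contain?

The M+2/M ratio from n Eu atoms is n · q/p = n · 0.52190/0.47810.
n = 5.458 × 0.47810/0.52190 = 5.00 ≈ 5

5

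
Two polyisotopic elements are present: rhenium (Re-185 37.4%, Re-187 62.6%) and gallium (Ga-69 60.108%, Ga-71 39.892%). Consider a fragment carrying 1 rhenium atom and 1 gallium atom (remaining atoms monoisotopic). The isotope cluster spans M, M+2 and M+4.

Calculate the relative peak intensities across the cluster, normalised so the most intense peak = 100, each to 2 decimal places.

42.78 : 100.00 : 47.52

Rhenium pattern (n=1): 0.3740 : 0.6260
Gallium pattern (n=1): 0.60108 : 0.39892
Convolve the two distributions (both contribute in 2-u steps):
  M: 0.3740×0.60108 = 0.224804
  M+2: 0.3740×0.39892 + 0.6260×0.60108 = 0.525472
  M+4: 0.6260×0.39892 = 0.249724
Scale to base peak (0.525472) = 100: 42.78 : 100.00 : 47.52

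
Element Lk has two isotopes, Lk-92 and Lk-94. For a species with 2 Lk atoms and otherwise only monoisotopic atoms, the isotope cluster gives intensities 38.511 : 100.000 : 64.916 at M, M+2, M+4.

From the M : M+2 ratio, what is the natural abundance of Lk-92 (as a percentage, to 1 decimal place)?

If p is the fraction of Lk that is Lk-92, then I(M+2)/I(M) = [C(2,1)·p^1·(1−p)] / p^2 = 2·(1−p)/p = 100.000/38.511 = 2.5967
(1−p)/p = 2.5967/2 = 1.2983  ⇒  p = 1/(1 + 1.2983) = 0.4351
Lk-92: 43.5%, Lk-94: 56.5%.

43.5%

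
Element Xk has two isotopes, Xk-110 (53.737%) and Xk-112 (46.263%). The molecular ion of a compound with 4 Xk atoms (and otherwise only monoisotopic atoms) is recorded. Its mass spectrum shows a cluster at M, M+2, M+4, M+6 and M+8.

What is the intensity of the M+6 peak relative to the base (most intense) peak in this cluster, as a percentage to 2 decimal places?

Term probabilities: M 0.0834, M+2 0.2872, M+4 0.3708, M+6 0.2128, M+8 0.0458. Base peak = M+4.
P(M+4) = C(4,2) × 0.53737^2 × 0.46263^2 = 6 × 0.28876652 × 0.21402652 = 0.370822 (base)
P(M+6) = C(4,3) × 0.53737^1 × 0.46263^3 = 4 × 0.53737 × 0.09901509 = 0.212831
Relative intensity = 0.212831 / 0.370822 × 100 = 57.39

57.39%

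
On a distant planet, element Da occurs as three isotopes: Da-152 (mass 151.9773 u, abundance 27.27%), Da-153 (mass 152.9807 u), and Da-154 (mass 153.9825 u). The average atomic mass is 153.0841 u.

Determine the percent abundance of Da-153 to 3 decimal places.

Let x and y be the fractions of Da-153 and Da-154. Then x + y = 1 − 0.2727 = 0.7273 and 152.9807x + 153.9825y = 153.0841 − 0.2727×151.9773 = 111.63989029.
Substituting: 152.9807x + 153.9825(0.7273 − x) = 111.63989029
(152.9807 − 153.9825)x = -0.35158196  ⇒  x = 0.35095, y = 0.37635
Da-153: 35.095%, Da-154: 37.635%.

35.095%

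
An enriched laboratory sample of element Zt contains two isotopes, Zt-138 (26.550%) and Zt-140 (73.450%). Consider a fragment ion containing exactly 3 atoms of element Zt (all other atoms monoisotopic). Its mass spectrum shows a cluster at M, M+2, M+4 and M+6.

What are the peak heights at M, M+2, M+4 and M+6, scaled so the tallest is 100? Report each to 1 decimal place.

Each Zt atom is independently Zt-138 (p = 0.26550) or Zt-140 (q = 0.73450); the cluster is the binomial expansion (p + q)^3.
P(M) = 0.26550^3 = 0.018715
P(M+2) = 3 × 0.26550^2 × 0.73450^1 = 0.155325
P(M+4) = 3 × 0.26550^1 × 0.73450^2 = 0.429704
P(M+6) = 0.73450^3 = 0.396256
The M+4 peak is largest (0.429704); scaling to 100 gives 4.4 : 36.1 : 100.0 : 92.2.

4.4 : 36.1 : 100.0 : 92.2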